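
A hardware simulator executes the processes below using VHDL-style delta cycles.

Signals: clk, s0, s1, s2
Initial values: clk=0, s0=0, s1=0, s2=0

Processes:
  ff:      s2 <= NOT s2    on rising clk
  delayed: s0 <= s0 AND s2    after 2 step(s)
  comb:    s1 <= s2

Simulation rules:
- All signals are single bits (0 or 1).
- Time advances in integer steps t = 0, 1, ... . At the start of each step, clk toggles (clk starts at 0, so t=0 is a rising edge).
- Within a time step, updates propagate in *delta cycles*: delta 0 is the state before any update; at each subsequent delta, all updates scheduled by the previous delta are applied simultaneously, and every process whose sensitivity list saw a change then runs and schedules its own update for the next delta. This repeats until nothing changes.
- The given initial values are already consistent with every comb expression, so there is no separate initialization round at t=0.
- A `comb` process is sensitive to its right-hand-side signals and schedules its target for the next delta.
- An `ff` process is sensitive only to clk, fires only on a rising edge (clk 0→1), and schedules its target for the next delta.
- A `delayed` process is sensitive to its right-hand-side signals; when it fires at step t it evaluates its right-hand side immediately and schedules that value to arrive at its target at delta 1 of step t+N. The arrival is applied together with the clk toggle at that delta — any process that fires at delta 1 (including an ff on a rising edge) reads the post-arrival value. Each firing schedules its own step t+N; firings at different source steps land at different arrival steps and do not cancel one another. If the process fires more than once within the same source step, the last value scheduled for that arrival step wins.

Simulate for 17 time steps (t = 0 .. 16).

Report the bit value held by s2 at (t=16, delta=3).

1

[bits: clk,s0,s2,s1]
t=0: Δ0=0000 Δ1=1000 Δ2=1010 Δ3=1011 | 3Δ
t=1: Δ0=1011 Δ1=0011 | 1Δ
t=2: Δ0=0011 Δ1=1011 Δ2=1001 Δ3=1000 | 3Δ
t=3: Δ0=1000 Δ1=0000 | 1Δ
t=4: Δ0=0000 Δ1=1000 Δ2=1010 Δ3=1011 | 3Δ
t=5: Δ0=1011 Δ1=0011 | 1Δ
t=6: Δ0=0011 Δ1=1011 Δ2=1001 Δ3=1000 | 3Δ
t=7: Δ0=1000 Δ1=0000 | 1Δ
t=8: Δ0=0000 Δ1=1000 Δ2=1010 Δ3=1011 | 3Δ
t=9: Δ0=1011 Δ1=0011 | 1Δ
t=10: Δ0=0011 Δ1=1011 Δ2=1001 Δ3=1000 | 3Δ
t=11: Δ0=1000 Δ1=0000 | 1Δ
t=12: Δ0=0000 Δ1=1000 Δ2=1010 Δ3=1011 | 3Δ
t=13: Δ0=1011 Δ1=0011 | 1Δ
t=14: Δ0=0011 Δ1=1011 Δ2=1001 Δ3=1000 | 3Δ
t=15: Δ0=1000 Δ1=0000 | 1Δ
t=16: Δ0=0000 Δ1=1000 Δ2=1010 Δ3=1011 | 3Δ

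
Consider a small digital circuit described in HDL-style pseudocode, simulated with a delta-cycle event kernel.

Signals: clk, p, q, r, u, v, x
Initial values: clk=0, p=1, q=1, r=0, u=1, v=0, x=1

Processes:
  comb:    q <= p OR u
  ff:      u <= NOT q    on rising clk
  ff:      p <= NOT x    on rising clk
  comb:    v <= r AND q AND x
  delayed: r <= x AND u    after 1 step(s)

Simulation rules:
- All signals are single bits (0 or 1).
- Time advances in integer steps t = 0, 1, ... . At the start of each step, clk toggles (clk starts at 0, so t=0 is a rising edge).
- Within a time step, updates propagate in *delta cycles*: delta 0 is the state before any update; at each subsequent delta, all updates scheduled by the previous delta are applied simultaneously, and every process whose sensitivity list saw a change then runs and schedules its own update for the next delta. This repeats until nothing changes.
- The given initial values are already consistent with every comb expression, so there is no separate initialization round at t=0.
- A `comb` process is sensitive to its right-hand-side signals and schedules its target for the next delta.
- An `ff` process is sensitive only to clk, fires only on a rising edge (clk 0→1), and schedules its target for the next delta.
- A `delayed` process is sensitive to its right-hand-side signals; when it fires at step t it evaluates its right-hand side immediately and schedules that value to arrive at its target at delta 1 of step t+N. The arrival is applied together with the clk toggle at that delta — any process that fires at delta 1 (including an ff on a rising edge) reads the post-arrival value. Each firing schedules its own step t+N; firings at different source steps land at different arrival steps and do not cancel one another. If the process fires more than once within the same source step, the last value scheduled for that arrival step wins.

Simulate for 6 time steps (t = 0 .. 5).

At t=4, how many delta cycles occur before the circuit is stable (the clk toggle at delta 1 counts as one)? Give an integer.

t0.Δ0 q=1 p=1 r=0 x=1 v=0 u=1 clk=0
t0.Δ1 q=1 p=1 r=0 x=1 v=0 u=1 clk=1
t0.Δ2 q=1 p=0 r=0 x=1 v=0 u=0 clk=1
t0.Δ3 q=0 p=0 r=0 x=1 v=0 u=0 clk=1
t1.Δ0 q=0 p=0 r=0 x=1 v=0 u=0 clk=1
t1.Δ1 q=0 p=0 r=0 x=1 v=0 u=0 clk=0
t2.Δ0 q=0 p=0 r=0 x=1 v=0 u=0 clk=0
t2.Δ1 q=0 p=0 r=0 x=1 v=0 u=0 clk=1
t2.Δ2 q=0 p=0 r=0 x=1 v=0 u=1 clk=1
t2.Δ3 q=1 p=0 r=0 x=1 v=0 u=1 clk=1
t3.Δ0 q=1 p=0 r=0 x=1 v=0 u=1 clk=1
t3.Δ1 q=1 p=0 r=1 x=1 v=0 u=1 clk=0
t3.Δ2 q=1 p=0 r=1 x=1 v=1 u=1 clk=0
t4.Δ0 q=1 p=0 r=1 x=1 v=1 u=1 clk=0
t4.Δ1 q=1 p=0 r=1 x=1 v=1 u=1 clk=1
t4.Δ2 q=1 p=0 r=1 x=1 v=1 u=0 clk=1
t4.Δ3 q=0 p=0 r=1 x=1 v=1 u=0 clk=1
t4.Δ4 q=0 p=0 r=1 x=1 v=0 u=0 clk=1
t5.Δ0 q=0 p=0 r=1 x=1 v=0 u=0 clk=1
t5.Δ1 q=0 p=0 r=0 x=1 v=0 u=0 clk=0

4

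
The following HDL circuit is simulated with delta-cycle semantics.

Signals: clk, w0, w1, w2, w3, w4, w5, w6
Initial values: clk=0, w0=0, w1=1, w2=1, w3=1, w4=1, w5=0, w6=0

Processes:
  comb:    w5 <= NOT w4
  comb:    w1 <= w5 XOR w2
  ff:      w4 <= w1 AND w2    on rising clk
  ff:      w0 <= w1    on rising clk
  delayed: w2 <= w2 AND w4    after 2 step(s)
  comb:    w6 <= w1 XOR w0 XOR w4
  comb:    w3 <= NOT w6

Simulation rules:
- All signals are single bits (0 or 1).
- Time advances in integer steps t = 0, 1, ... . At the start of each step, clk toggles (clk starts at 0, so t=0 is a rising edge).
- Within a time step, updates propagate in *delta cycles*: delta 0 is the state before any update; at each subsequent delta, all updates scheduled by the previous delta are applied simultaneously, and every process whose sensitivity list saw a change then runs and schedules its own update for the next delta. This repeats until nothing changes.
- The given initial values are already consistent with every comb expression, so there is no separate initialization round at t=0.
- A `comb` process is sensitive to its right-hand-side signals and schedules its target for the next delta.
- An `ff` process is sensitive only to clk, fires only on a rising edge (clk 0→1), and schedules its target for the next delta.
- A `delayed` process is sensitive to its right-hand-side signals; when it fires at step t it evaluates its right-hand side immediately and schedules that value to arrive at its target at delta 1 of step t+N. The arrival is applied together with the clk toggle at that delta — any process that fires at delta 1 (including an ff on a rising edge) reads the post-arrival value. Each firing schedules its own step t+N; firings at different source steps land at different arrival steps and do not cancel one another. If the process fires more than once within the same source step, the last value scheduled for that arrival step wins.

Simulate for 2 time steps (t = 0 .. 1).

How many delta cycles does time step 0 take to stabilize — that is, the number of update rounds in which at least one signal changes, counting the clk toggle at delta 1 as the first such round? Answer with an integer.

t0.Δ0 w3=1 w1=1 clk=0 w5=0 w4=1 w6=0 w0=0 w2=1
t0.Δ1 w3=1 w1=1 clk=1 w5=0 w4=1 w6=0 w0=0 w2=1
t0.Δ2 w3=1 w1=1 clk=1 w5=0 w4=1 w6=0 w0=1 w2=1
t0.Δ3 w3=1 w1=1 clk=1 w5=0 w4=1 w6=1 w0=1 w2=1
t0.Δ4 w3=0 w1=1 clk=1 w5=0 w4=1 w6=1 w0=1 w2=1
t1.Δ0 w3=0 w1=1 clk=1 w5=0 w4=1 w6=1 w0=1 w2=1
t1.Δ1 w3=0 w1=1 clk=0 w5=0 w4=1 w6=1 w0=1 w2=1

4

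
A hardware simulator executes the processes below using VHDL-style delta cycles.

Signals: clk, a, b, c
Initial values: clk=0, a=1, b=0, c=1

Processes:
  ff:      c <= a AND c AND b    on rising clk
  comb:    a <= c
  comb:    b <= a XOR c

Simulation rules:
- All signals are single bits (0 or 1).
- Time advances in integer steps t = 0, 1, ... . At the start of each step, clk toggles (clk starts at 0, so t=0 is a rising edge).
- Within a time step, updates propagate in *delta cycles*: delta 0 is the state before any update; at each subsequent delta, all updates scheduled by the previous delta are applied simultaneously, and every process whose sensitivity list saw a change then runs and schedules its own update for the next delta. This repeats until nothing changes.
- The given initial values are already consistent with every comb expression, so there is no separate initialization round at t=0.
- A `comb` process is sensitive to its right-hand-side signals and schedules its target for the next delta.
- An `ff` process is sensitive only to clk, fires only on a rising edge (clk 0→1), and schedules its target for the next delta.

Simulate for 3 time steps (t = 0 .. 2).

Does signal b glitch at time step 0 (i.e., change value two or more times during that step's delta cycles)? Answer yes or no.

t0.Δ0 clk=0 a=1 c=1 b=0
t0.Δ1 clk=1 a=1 c=1 b=0
t0.Δ2 clk=1 a=1 c=0 b=0
t0.Δ3 clk=1 a=0 c=0 b=1
t0.Δ4 clk=1 a=0 c=0 b=0
t1.Δ0 clk=1 a=0 c=0 b=0
t1.Δ1 clk=0 a=0 c=0 b=0
t2.Δ0 clk=0 a=0 c=0 b=0
t2.Δ1 clk=1 a=0 c=0 b=0

yes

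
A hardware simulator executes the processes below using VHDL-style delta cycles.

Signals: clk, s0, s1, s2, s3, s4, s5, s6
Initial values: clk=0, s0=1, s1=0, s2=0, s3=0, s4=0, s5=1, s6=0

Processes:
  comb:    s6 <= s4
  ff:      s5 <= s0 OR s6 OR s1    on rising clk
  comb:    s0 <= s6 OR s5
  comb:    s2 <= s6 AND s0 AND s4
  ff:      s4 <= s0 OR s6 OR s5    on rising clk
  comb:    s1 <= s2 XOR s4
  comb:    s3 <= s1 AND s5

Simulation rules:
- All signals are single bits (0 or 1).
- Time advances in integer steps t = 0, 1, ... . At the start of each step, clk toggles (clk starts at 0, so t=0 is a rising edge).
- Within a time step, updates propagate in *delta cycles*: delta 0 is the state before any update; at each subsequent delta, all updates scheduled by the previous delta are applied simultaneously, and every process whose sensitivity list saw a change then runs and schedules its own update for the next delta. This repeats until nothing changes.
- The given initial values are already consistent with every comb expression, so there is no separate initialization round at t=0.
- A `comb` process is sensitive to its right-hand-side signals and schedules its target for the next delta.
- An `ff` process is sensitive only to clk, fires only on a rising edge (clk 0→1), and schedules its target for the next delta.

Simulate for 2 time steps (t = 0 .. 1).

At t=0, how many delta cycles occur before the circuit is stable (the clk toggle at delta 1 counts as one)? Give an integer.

t=0 Δ0: s4=0 s2=0 clk=0 s1=0 s3=0 s0=1 s5=1 s6=0
  Δ1: clk:0→1
  Δ2: s4:0→1
  Δ3: s1:0→1, s6:0→1
  Δ4: s2:0→1, s3:0→1
  Δ5: s1:1→0
  Δ6: s3:1→0
  (6Δ to stable)
t=1 Δ0: s4=1 s2=1 clk=1 s1=0 s3=0 s0=1 s5=1 s6=1
  Δ1: clk:1→0
  (1Δ to stable)

6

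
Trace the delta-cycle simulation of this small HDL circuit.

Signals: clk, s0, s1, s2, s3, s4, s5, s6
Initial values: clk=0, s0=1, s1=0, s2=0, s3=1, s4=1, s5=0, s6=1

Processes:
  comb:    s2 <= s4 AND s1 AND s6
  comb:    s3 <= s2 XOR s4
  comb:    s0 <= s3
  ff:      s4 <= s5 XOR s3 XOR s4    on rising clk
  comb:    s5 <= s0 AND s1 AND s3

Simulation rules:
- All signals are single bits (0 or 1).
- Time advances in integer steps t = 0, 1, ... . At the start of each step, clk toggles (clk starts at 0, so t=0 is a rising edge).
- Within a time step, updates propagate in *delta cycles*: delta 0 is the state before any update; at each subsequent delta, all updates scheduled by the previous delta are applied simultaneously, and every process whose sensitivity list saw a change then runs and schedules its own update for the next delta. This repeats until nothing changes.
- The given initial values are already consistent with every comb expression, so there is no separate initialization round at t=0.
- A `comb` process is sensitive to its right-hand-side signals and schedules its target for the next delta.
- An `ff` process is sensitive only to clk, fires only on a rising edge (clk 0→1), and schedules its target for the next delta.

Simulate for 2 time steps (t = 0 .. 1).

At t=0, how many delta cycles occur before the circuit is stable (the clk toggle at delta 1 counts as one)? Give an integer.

[bits: s5,s2,clk,s4,s6,s0,s3,s1]
t=0: Δ0=00011110 Δ1=00111110 Δ2=00101110 Δ3=00101100 Δ4=00101000 | 4Δ
t=1: Δ0=00101000 Δ1=00001000 | 1Δ

4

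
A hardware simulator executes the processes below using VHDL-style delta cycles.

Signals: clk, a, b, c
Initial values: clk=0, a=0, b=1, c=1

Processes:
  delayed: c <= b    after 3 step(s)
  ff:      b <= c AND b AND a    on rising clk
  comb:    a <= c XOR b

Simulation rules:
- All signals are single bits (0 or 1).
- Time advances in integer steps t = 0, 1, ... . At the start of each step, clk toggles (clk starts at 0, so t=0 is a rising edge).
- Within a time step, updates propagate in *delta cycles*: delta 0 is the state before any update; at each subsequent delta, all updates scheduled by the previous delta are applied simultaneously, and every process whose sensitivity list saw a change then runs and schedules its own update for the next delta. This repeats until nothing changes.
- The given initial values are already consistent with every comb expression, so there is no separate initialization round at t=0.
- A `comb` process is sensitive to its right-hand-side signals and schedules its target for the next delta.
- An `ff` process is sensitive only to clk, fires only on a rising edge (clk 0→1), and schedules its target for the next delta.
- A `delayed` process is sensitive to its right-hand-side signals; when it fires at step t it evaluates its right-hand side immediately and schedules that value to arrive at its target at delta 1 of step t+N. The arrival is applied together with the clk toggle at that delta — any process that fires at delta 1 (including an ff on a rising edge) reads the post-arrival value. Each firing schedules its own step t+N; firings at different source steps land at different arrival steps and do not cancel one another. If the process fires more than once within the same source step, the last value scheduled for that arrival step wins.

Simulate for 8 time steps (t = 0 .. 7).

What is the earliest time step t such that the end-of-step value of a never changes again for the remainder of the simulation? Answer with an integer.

3

[bits: a,c,clk,b]
t=0: Δ0=0101 Δ1=0111 Δ2=0110 Δ3=1110 | 3Δ
t=1: Δ0=1110 Δ1=1100 | 1Δ
t=2: Δ0=1100 Δ1=1110 | 1Δ
t=3: Δ0=1110 Δ1=1000 Δ2=0000 | 2Δ
t=4: Δ0=0000 Δ1=0010 | 1Δ
t=5: Δ0=0010 Δ1=0000 | 1Δ
t=6: Δ0=0000 Δ1=0010 | 1Δ
t=7: Δ0=0010 Δ1=0000 | 1Δ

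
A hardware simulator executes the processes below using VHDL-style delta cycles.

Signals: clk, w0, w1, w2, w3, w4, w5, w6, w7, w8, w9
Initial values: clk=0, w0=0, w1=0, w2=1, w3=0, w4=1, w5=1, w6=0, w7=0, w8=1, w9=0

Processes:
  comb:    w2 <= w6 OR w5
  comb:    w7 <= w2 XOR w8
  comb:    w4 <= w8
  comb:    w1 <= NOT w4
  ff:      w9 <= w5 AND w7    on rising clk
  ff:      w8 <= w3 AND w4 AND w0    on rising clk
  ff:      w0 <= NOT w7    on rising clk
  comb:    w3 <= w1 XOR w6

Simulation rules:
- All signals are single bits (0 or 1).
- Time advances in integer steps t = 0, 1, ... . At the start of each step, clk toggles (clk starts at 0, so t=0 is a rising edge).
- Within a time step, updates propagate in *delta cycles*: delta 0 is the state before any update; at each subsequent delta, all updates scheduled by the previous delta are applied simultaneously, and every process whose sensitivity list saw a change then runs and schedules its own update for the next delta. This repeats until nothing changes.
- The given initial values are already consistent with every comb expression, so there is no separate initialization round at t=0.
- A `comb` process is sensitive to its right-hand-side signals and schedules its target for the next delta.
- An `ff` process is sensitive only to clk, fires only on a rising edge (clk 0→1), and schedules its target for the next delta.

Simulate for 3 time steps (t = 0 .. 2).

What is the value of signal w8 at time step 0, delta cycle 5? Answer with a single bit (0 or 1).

0

[bits: w9,w6,w2,w1,w0,w4,w3,w7,w5,w8,clk]
t=0: Δ0=00100100110 Δ1=00100100111 Δ2=00101100101 Δ3=00101001101 Δ4=00111001101 Δ5=00111011101 | 5Δ
t=1: Δ0=00111011101 Δ1=00111011100 | 1Δ
t=2: Δ0=00111011100 Δ1=00111011101 Δ2=10110011101 | 2Δ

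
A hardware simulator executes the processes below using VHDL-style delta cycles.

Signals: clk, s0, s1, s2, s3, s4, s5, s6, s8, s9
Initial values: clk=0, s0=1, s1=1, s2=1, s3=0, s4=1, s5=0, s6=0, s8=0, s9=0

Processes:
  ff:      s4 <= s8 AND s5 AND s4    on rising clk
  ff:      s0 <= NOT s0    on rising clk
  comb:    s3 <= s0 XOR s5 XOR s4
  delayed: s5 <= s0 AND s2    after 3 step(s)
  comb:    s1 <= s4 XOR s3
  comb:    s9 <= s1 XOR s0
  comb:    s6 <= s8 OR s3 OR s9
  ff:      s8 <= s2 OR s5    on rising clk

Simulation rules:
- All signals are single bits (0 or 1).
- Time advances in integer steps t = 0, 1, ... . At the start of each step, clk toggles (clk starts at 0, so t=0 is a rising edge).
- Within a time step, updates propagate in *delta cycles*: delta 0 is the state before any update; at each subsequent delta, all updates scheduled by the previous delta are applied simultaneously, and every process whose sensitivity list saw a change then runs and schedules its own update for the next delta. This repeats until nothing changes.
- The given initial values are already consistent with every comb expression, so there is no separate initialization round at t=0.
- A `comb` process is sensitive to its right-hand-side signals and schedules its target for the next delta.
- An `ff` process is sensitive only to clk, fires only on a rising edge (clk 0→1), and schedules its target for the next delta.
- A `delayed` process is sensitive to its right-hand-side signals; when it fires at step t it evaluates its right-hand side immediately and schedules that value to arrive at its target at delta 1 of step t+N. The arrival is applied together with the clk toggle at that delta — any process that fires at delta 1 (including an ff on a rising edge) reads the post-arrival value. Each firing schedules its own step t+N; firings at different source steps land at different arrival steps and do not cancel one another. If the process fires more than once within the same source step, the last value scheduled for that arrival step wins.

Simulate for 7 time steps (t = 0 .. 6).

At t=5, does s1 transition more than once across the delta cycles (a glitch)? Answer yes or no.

no

t=0 Δ0: s3=0 s4=1 s5=0 s9=0 s2=1 s1=1 s8=0 clk=0 s0=1 s6=0
  Δ1: clk:0→1
  Δ2: s4:1→0, s8:0→1, s0:1→0
  Δ3: s9:0→1, s1:1→0, s6:0→1
  Δ4: s9:1→0
  (4Δ to stable)
t=1 Δ0: s3=0 s4=0 s5=0 s9=0 s2=1 s1=0 s8=1 clk=1 s0=0 s6=1
  Δ1: clk:1→0
  (1Δ to stable)
t=2 Δ0: s3=0 s4=0 s5=0 s9=0 s2=1 s1=0 s8=1 clk=0 s0=0 s6=1
  Δ1: clk:0→1
  Δ2: s0:0→1
  Δ3: s3:0→1, s9:0→1
  Δ4: s1:0→1
  Δ5: s9:1→0
  (5Δ to stable)
t=3 Δ0: s3=1 s4=0 s5=0 s9=0 s2=1 s1=1 s8=1 clk=1 s0=1 s6=1
  Δ1: clk:1→0
  (1Δ to stable)
t=4 Δ0: s3=1 s4=0 s5=0 s9=0 s2=1 s1=1 s8=1 clk=0 s0=1 s6=1
  Δ1: clk:0→1
  Δ2: s0:1→0
  Δ3: s3:1→0, s9:0→1
  Δ4: s1:1→0
  Δ5: s9:1→0
  (5Δ to stable)
t=5 Δ0: s3=0 s4=0 s5=0 s9=0 s2=1 s1=0 s8=1 clk=1 s0=0 s6=1
  Δ1: s5:0→1, clk:1→0
  Δ2: s3:0→1
  Δ3: s1:0→1
  Δ4: s9:0→1
  (4Δ to stable)
t=6 Δ0: s3=1 s4=0 s5=1 s9=1 s2=1 s1=1 s8=1 clk=0 s0=0 s6=1
  Δ1: clk:0→1
  Δ2: s0:0→1
  Δ3: s3:1→0, s9:1→0
  Δ4: s1:1→0
  Δ5: s9:0→1
  (5Δ to stable)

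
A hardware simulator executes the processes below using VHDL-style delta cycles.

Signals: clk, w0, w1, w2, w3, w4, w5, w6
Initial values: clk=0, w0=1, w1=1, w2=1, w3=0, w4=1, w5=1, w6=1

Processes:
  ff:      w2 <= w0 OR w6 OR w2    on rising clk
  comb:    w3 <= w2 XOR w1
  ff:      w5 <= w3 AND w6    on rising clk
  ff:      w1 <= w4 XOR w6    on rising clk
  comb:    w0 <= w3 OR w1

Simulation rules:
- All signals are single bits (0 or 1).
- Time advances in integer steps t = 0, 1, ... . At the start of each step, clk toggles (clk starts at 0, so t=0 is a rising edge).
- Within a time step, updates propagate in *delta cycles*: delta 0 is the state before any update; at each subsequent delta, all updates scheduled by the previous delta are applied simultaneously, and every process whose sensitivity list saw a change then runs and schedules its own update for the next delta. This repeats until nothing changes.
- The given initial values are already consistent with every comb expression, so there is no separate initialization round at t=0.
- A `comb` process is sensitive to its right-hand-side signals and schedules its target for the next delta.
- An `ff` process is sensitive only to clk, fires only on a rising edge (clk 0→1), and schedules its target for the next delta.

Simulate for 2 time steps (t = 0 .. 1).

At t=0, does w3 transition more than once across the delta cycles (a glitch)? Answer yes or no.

t=0 Δ0: w4=1 w0=1 w2=1 w6=1 clk=0 w5=1 w1=1 w3=0
  Δ1: clk:0→1
  Δ2: w5:1→0, w1:1→0
  Δ3: w0:1→0, w3:0→1
  Δ4: w0:0→1
  (4Δ to stable)
t=1 Δ0: w4=1 w0=1 w2=1 w6=1 clk=1 w5=0 w1=0 w3=1
  Δ1: clk:1→0
  (1Δ to stable)

no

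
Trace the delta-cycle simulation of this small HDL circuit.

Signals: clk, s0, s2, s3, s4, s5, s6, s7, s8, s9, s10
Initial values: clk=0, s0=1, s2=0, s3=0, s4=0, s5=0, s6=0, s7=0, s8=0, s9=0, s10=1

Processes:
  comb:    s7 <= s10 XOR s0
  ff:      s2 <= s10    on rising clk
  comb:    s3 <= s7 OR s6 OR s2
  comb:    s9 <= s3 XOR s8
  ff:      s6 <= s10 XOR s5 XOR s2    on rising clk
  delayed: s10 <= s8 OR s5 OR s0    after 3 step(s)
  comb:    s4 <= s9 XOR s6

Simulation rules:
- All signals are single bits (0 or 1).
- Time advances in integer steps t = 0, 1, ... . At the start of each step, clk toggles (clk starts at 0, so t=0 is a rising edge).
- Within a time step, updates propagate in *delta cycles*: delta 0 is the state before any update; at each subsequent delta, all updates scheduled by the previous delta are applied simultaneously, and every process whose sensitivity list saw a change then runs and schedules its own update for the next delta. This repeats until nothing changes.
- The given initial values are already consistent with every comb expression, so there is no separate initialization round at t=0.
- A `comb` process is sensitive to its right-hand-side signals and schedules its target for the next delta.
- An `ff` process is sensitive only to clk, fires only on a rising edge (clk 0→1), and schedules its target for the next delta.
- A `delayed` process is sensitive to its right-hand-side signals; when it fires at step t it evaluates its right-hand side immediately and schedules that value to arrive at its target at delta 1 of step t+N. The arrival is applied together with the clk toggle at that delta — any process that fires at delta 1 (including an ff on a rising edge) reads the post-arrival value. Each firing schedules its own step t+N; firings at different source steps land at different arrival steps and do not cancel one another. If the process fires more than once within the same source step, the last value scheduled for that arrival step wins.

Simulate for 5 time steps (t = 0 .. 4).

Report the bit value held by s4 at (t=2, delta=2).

t0.Δ0 s4=0 s10=1 clk=0 s7=0 s6=0 s0=1 s3=0 s2=0 s8=0 s5=0 s9=0
t0.Δ1 s4=0 s10=1 clk=1 s7=0 s6=0 s0=1 s3=0 s2=0 s8=0 s5=0 s9=0
t0.Δ2 s4=0 s10=1 clk=1 s7=0 s6=1 s0=1 s3=0 s2=1 s8=0 s5=0 s9=0
t0.Δ3 s4=1 s10=1 clk=1 s7=0 s6=1 s0=1 s3=1 s2=1 s8=0 s5=0 s9=0
t0.Δ4 s4=1 s10=1 clk=1 s7=0 s6=1 s0=1 s3=1 s2=1 s8=0 s5=0 s9=1
t0.Δ5 s4=0 s10=1 clk=1 s7=0 s6=1 s0=1 s3=1 s2=1 s8=0 s5=0 s9=1
t1.Δ0 s4=0 s10=1 clk=1 s7=0 s6=1 s0=1 s3=1 s2=1 s8=0 s5=0 s9=1
t1.Δ1 s4=0 s10=1 clk=0 s7=0 s6=1 s0=1 s3=1 s2=1 s8=0 s5=0 s9=1
t2.Δ0 s4=0 s10=1 clk=0 s7=0 s6=1 s0=1 s3=1 s2=1 s8=0 s5=0 s9=1
t2.Δ1 s4=0 s10=1 clk=1 s7=0 s6=1 s0=1 s3=1 s2=1 s8=0 s5=0 s9=1
t2.Δ2 s4=0 s10=1 clk=1 s7=0 s6=0 s0=1 s3=1 s2=1 s8=0 s5=0 s9=1
t2.Δ3 s4=1 s10=1 clk=1 s7=0 s6=0 s0=1 s3=1 s2=1 s8=0 s5=0 s9=1
t3.Δ0 s4=1 s10=1 clk=1 s7=0 s6=0 s0=1 s3=1 s2=1 s8=0 s5=0 s9=1
t3.Δ1 s4=1 s10=1 clk=0 s7=0 s6=0 s0=1 s3=1 s2=1 s8=0 s5=0 s9=1
t4.Δ0 s4=1 s10=1 clk=0 s7=0 s6=0 s0=1 s3=1 s2=1 s8=0 s5=0 s9=1
t4.Δ1 s4=1 s10=1 clk=1 s7=0 s6=0 s0=1 s3=1 s2=1 s8=0 s5=0 s9=1

0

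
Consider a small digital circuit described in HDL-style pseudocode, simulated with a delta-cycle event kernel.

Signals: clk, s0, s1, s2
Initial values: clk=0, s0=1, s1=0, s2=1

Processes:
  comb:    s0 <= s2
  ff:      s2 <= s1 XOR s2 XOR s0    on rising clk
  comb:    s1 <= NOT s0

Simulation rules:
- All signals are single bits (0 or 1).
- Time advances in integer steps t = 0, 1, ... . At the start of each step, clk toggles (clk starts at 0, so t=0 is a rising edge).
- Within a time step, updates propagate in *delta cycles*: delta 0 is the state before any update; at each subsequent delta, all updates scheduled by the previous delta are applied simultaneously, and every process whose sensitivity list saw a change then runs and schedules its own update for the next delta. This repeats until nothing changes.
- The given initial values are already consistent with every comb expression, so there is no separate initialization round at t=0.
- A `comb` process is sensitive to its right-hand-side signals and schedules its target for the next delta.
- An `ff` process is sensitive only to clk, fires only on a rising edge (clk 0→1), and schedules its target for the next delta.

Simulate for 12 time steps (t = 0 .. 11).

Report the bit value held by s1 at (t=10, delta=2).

t0.Δ0 s1=0 clk=0 s0=1 s2=1
t0.Δ1 s1=0 clk=1 s0=1 s2=1
t0.Δ2 s1=0 clk=1 s0=1 s2=0
t0.Δ3 s1=0 clk=1 s0=0 s2=0
t0.Δ4 s1=1 clk=1 s0=0 s2=0
t1.Δ0 s1=1 clk=1 s0=0 s2=0
t1.Δ1 s1=1 clk=0 s0=0 s2=0
t2.Δ0 s1=1 clk=0 s0=0 s2=0
t2.Δ1 s1=1 clk=1 s0=0 s2=0
t2.Δ2 s1=1 clk=1 s0=0 s2=1
t2.Δ3 s1=1 clk=1 s0=1 s2=1
t2.Δ4 s1=0 clk=1 s0=1 s2=1
t3.Δ0 s1=0 clk=1 s0=1 s2=1
t3.Δ1 s1=0 clk=0 s0=1 s2=1
t4.Δ0 s1=0 clk=0 s0=1 s2=1
t4.Δ1 s1=0 clk=1 s0=1 s2=1
t4.Δ2 s1=0 clk=1 s0=1 s2=0
t4.Δ3 s1=0 clk=1 s0=0 s2=0
t4.Δ4 s1=1 clk=1 s0=0 s2=0
t5.Δ0 s1=1 clk=1 s0=0 s2=0
t5.Δ1 s1=1 clk=0 s0=0 s2=0
t6.Δ0 s1=1 clk=0 s0=0 s2=0
t6.Δ1 s1=1 clk=1 s0=0 s2=0
t6.Δ2 s1=1 clk=1 s0=0 s2=1
t6.Δ3 s1=1 clk=1 s0=1 s2=1
t6.Δ4 s1=0 clk=1 s0=1 s2=1
t7.Δ0 s1=0 clk=1 s0=1 s2=1
t7.Δ1 s1=0 clk=0 s0=1 s2=1
t8.Δ0 s1=0 clk=0 s0=1 s2=1
t8.Δ1 s1=0 clk=1 s0=1 s2=1
t8.Δ2 s1=0 clk=1 s0=1 s2=0
t8.Δ3 s1=0 clk=1 s0=0 s2=0
t8.Δ4 s1=1 clk=1 s0=0 s2=0
t9.Δ0 s1=1 clk=1 s0=0 s2=0
t9.Δ1 s1=1 clk=0 s0=0 s2=0
t10.Δ0 s1=1 clk=0 s0=0 s2=0
t10.Δ1 s1=1 clk=1 s0=0 s2=0
t10.Δ2 s1=1 clk=1 s0=0 s2=1
t10.Δ3 s1=1 clk=1 s0=1 s2=1
t10.Δ4 s1=0 clk=1 s0=1 s2=1
t11.Δ0 s1=0 clk=1 s0=1 s2=1
t11.Δ1 s1=0 clk=0 s0=1 s2=1

1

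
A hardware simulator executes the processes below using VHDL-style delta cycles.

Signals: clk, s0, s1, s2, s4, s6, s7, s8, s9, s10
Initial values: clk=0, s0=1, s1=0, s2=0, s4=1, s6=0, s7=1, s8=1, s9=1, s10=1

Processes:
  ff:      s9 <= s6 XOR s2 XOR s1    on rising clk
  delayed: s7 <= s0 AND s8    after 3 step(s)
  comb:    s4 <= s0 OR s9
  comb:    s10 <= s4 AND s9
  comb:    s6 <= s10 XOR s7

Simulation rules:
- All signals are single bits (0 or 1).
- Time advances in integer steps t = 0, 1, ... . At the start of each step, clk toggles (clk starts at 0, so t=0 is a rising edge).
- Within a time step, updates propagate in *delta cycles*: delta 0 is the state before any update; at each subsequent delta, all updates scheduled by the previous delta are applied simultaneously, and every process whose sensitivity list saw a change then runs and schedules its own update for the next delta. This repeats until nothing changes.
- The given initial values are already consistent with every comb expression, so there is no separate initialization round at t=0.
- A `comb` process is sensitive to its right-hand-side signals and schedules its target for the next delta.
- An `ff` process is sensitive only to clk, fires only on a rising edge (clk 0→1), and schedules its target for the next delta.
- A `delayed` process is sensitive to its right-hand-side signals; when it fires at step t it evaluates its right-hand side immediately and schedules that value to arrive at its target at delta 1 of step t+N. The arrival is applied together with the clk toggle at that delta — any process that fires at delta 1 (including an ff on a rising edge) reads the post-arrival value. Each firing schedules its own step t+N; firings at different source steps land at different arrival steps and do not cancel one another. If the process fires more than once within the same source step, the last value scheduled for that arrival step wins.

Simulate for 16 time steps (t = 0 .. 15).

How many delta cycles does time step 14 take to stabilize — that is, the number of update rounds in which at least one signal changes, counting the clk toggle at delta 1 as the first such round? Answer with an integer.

4

[bits: s7,s1,s0,clk,s2,s10,s8,s6,s4,s9]
t=0: Δ0=1010011011 Δ1=1011011011 Δ2=1011011010 Δ3=1011001010 Δ4=1011001110 | 4Δ
t=1: Δ0=1011001110 Δ1=1010001110 | 1Δ
t=2: Δ0=1010001110 Δ1=1011001110 Δ2=1011001111 Δ3=1011011111 Δ4=1011011011 | 4Δ
t=3: Δ0=1011011011 Δ1=1010011011 | 1Δ
t=4: Δ0=1010011011 Δ1=1011011011 Δ2=1011011010 Δ3=1011001010 Δ4=1011001110 | 4Δ
t=5: Δ0=1011001110 Δ1=1010001110 | 1Δ
t=6: Δ0=1010001110 Δ1=1011001110 Δ2=1011001111 Δ3=1011011111 Δ4=1011011011 | 4Δ
t=7: Δ0=1011011011 Δ1=1010011011 | 1Δ
t=8: Δ0=1010011011 Δ1=1011011011 Δ2=1011011010 Δ3=1011001010 Δ4=1011001110 | 4Δ
t=9: Δ0=1011001110 Δ1=1010001110 | 1Δ
t=10: Δ0=1010001110 Δ1=1011001110 Δ2=1011001111 Δ3=1011011111 Δ4=1011011011 | 4Δ
t=11: Δ0=1011011011 Δ1=1010011011 | 1Δ
t=12: Δ0=1010011011 Δ1=1011011011 Δ2=1011011010 Δ3=1011001010 Δ4=1011001110 | 4Δ
t=13: Δ0=1011001110 Δ1=1010001110 | 1Δ
t=14: Δ0=1010001110 Δ1=1011001110 Δ2=1011001111 Δ3=1011011111 Δ4=1011011011 | 4Δ
t=15: Δ0=1011011011 Δ1=1010011011 | 1Δ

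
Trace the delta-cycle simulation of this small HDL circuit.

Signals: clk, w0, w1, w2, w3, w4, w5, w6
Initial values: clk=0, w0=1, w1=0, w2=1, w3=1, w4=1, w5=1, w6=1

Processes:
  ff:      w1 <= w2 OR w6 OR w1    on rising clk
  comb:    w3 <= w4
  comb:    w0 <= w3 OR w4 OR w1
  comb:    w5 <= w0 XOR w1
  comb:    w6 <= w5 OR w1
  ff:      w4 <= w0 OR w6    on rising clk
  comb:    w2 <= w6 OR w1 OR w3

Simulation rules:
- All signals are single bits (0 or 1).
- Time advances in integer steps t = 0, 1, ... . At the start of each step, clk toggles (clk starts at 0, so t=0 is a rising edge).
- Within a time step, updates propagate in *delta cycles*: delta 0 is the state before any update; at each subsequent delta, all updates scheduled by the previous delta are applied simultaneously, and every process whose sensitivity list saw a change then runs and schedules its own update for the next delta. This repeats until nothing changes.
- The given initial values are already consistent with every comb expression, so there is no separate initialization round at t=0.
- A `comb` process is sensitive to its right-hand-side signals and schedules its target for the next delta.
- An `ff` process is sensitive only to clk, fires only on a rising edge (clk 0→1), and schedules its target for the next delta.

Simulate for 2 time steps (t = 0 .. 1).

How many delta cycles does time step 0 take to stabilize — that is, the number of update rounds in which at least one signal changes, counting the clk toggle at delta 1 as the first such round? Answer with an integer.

t=0 Δ0: w3=1 w5=1 w0=1 clk=0 w2=1 w6=1 w1=0 w4=1
  Δ1: clk:0→1
  Δ2: w1:0→1
  Δ3: w5:1→0
  (3Δ to stable)
t=1 Δ0: w3=1 w5=0 w0=1 clk=1 w2=1 w6=1 w1=1 w4=1
  Δ1: clk:1→0
  (1Δ to stable)

3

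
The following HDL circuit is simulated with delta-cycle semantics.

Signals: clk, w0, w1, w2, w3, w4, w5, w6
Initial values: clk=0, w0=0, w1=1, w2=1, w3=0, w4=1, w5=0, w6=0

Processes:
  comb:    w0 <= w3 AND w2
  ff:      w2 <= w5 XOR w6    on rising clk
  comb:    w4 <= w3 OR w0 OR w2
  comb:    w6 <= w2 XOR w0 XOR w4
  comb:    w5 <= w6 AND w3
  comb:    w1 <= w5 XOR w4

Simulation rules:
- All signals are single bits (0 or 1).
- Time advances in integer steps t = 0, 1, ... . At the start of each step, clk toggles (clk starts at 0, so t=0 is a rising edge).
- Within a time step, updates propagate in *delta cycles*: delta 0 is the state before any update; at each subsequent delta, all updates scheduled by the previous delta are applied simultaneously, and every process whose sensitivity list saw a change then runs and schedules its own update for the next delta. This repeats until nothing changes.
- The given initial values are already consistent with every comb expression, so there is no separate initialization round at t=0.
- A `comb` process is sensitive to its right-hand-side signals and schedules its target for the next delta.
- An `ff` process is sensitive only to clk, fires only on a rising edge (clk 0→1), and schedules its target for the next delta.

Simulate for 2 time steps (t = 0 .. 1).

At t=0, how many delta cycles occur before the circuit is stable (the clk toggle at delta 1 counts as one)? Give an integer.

t=0 Δ0: w6=0 w4=1 w1=1 w3=0 w5=0 w0=0 clk=0 w2=1
  Δ1: clk:0→1
  Δ2: w2:1→0
  Δ3: w6:0→1, w4:1→0
  Δ4: w6:1→0, w1:1→0
  (4Δ to stable)
t=1 Δ0: w6=0 w4=0 w1=0 w3=0 w5=0 w0=0 clk=1 w2=0
  Δ1: clk:1→0
  (1Δ to stable)

4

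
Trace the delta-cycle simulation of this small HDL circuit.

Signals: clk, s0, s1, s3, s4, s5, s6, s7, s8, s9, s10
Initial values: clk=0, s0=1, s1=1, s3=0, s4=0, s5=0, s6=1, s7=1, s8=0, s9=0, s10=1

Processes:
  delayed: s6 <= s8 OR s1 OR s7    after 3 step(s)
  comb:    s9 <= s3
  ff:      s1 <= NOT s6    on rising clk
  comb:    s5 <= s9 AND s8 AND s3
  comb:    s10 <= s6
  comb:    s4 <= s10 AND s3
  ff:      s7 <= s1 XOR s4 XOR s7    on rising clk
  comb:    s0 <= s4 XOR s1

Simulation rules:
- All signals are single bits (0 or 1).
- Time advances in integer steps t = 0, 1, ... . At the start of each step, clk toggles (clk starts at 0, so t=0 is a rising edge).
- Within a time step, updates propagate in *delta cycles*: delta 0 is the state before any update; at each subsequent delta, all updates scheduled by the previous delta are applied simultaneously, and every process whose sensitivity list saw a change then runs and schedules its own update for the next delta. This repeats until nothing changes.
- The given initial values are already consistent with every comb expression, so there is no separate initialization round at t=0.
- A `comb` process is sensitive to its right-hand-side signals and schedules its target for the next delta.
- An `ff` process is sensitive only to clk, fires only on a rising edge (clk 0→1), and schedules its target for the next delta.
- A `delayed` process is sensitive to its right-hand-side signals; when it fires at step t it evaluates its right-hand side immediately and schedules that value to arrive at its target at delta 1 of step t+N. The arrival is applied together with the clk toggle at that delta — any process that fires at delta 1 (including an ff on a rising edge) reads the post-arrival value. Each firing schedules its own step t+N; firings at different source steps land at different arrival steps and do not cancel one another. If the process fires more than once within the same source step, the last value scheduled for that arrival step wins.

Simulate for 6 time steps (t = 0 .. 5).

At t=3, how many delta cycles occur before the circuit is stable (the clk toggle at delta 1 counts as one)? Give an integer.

t=0 Δ0: s3=0 s1=1 s8=0 s5=0 s0=1 clk=0 s9=0 s4=0 s7=1 s6=1 s10=1
  Δ1: clk:0→1
  Δ2: s1:1→0, s7:1→0
  Δ3: s0:1→0
  (3Δ to stable)
t=1 Δ0: s3=0 s1=0 s8=0 s5=0 s0=0 clk=1 s9=0 s4=0 s7=0 s6=1 s10=1
  Δ1: clk:1→0
  (1Δ to stable)
t=2 Δ0: s3=0 s1=0 s8=0 s5=0 s0=0 clk=0 s9=0 s4=0 s7=0 s6=1 s10=1
  Δ1: clk:0→1
  (1Δ to stable)
t=3 Δ0: s3=0 s1=0 s8=0 s5=0 s0=0 clk=1 s9=0 s4=0 s7=0 s6=1 s10=1
  Δ1: clk:1→0, s6:1→0
  Δ2: s10:1→0
  (2Δ to stable)
t=4 Δ0: s3=0 s1=0 s8=0 s5=0 s0=0 clk=0 s9=0 s4=0 s7=0 s6=0 s10=0
  Δ1: clk:0→1
  Δ2: s1:0→1
  Δ3: s0:0→1
  (3Δ to stable)
t=5 Δ0: s3=0 s1=1 s8=0 s5=0 s0=1 clk=1 s9=0 s4=0 s7=0 s6=0 s10=0
  Δ1: clk:1→0
  (1Δ to stable)

2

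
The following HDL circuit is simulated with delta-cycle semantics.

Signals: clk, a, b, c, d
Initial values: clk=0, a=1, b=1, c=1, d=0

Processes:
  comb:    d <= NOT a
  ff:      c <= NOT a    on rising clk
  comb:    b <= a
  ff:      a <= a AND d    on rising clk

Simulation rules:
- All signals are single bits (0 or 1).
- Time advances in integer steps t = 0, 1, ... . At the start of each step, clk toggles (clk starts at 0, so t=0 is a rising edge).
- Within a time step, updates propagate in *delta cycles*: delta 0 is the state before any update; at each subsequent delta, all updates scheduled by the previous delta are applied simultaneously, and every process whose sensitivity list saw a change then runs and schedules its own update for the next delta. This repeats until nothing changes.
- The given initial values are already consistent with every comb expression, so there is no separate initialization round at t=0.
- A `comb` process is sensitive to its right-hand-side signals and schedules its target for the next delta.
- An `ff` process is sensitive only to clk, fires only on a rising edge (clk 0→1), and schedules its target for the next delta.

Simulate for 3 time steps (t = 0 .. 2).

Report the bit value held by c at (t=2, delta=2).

1

[bits: b,d,clk,c,a]
t=0: Δ0=10011 Δ1=10111 Δ2=10100 Δ3=01100 | 3Δ
t=1: Δ0=01100 Δ1=01000 | 1Δ
t=2: Δ0=01000 Δ1=01100 Δ2=01110 | 2Δ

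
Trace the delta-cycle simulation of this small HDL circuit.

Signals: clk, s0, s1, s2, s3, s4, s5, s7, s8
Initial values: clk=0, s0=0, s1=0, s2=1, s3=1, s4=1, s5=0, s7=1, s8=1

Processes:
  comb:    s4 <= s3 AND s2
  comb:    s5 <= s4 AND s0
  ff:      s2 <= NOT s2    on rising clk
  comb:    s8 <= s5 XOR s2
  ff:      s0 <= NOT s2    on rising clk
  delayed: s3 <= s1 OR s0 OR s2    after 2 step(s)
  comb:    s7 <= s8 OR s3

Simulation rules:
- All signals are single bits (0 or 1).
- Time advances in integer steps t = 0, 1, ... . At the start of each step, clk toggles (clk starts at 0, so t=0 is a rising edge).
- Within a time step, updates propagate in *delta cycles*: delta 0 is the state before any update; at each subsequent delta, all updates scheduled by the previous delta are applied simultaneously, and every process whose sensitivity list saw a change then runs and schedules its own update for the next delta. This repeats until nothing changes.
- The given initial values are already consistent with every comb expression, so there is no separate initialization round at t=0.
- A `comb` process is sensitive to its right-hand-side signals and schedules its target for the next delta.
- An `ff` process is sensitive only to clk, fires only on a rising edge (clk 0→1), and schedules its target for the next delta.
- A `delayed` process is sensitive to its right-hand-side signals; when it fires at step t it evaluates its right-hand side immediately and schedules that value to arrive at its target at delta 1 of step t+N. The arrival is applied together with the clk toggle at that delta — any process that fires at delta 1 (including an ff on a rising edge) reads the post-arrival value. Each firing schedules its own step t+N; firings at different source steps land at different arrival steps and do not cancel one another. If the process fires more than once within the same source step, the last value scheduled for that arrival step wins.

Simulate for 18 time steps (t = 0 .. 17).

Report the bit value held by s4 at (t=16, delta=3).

[bits: s3,s5,s2,s8,s0,s7,s1,clk,s4]
t=0: Δ0=101101001 Δ1=101101011 Δ2=100101011 Δ3=100001010 | 3Δ
t=1: Δ0=100001010 Δ1=100001000 | 1Δ
t=2: Δ0=100001000 Δ1=000001010 Δ2=001010010 Δ3=001110010 Δ4=001111010 | 4Δ
t=3: Δ0=001111010 Δ1=001111000 | 1Δ
t=4: Δ0=001111000 Δ1=101111010 Δ2=100101011 Δ3=100001010 | 3Δ
t=5: Δ0=100001010 Δ1=100001000 | 1Δ
t=6: Δ0=100001000 Δ1=000001010 Δ2=001010010 Δ3=001110010 Δ4=001111010 | 4Δ
t=7: Δ0=001111010 Δ1=001111000 | 1Δ
t=8: Δ0=001111000 Δ1=101111010 Δ2=100101011 Δ3=100001010 | 3Δ
t=9: Δ0=100001010 Δ1=100001000 | 1Δ
t=10: Δ0=100001000 Δ1=000001010 Δ2=001010010 Δ3=001110010 Δ4=001111010 | 4Δ
t=11: Δ0=001111010 Δ1=001111000 | 1Δ
t=12: Δ0=001111000 Δ1=101111010 Δ2=100101011 Δ3=100001010 | 3Δ
t=13: Δ0=100001010 Δ1=100001000 | 1Δ
t=14: Δ0=100001000 Δ1=000001010 Δ2=001010010 Δ3=001110010 Δ4=001111010 | 4Δ
t=15: Δ0=001111010 Δ1=001111000 | 1Δ
t=16: Δ0=001111000 Δ1=101111010 Δ2=100101011 Δ3=100001010 | 3Δ
t=17: Δ0=100001010 Δ1=100001000 | 1Δ

0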